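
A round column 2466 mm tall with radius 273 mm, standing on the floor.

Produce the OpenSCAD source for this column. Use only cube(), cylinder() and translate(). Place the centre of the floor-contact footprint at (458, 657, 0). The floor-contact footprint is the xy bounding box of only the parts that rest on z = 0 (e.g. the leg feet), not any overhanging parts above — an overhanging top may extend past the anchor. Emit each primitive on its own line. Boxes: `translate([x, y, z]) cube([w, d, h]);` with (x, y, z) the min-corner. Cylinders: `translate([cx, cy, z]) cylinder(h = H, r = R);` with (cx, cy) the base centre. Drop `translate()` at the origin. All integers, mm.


translate([458, 657, 0]) cylinder(h = 2466, r = 273);


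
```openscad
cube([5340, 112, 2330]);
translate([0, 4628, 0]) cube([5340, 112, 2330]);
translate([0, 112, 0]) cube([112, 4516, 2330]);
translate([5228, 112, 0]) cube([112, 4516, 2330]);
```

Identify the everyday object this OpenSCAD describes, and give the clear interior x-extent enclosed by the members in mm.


A house (or room) frame. The interior width is 5116 mm.

Four 2330 mm walls enclosing a rectangle with no floor or roof — a room or house frame. Outside width is 5340 mm and wall thickness is 112 mm, so the interior width is 5340 − 2 × 112 = 5116 mm.


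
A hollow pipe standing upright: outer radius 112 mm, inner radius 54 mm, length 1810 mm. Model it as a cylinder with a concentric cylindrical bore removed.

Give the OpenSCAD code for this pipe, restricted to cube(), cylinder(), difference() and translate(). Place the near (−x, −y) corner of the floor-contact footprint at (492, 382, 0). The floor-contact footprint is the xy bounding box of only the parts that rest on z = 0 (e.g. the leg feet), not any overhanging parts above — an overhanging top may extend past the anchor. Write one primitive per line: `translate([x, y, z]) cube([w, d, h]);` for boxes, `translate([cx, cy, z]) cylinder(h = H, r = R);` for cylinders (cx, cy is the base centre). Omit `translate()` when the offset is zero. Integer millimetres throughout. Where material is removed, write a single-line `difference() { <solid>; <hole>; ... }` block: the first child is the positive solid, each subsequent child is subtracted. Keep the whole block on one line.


difference() { translate([604, 494, 0]) cylinder(h = 1810, r = 112); translate([604, 494, 0]) cylinder(h = 1810, r = 54); }


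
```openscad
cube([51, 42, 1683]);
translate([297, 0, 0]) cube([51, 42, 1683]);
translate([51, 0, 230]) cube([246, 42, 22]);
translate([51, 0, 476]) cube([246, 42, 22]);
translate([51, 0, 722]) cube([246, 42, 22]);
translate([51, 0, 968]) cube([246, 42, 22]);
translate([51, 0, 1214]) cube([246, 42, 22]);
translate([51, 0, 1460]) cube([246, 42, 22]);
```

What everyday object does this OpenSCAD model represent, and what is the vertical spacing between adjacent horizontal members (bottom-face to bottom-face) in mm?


A ladder. The rung spacing is 246 mm.

Two tall 51×42 posts with 6 short bars between them — a ladder. Adjacent rungs sit at z = 230 and z = 476, so the spacing is 476 − 230 = 246 mm.


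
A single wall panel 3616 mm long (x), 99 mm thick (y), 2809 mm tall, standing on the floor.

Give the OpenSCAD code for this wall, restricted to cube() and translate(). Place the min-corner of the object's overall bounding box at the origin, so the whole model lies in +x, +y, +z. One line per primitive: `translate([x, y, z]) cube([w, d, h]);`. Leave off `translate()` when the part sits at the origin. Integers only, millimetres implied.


cube([3616, 99, 2809]);


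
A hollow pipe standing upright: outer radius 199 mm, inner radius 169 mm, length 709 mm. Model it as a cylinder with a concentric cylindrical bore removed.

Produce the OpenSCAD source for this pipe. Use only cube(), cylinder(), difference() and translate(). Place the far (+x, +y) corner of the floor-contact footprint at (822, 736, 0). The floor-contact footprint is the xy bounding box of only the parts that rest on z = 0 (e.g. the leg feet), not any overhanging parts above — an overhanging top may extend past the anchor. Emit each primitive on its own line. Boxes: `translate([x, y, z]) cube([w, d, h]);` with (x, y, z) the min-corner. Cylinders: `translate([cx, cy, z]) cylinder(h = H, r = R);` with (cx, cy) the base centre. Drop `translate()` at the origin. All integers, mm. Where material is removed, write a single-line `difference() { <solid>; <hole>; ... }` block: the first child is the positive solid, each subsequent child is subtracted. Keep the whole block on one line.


difference() { translate([623, 537, 0]) cylinder(h = 709, r = 199); translate([623, 537, 0]) cylinder(h = 709, r = 169); }


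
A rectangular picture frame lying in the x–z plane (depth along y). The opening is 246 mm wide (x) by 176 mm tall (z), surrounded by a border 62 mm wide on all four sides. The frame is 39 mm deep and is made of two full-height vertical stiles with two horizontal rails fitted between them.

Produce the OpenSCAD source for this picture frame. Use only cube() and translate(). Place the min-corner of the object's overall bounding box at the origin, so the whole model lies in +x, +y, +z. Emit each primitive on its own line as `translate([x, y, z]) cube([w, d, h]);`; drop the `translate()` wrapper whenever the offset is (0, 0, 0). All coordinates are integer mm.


cube([62, 39, 300]);
translate([308, 0, 0]) cube([62, 39, 300]);
translate([62, 0, 0]) cube([246, 39, 62]);
translate([62, 0, 238]) cube([246, 39, 62]);


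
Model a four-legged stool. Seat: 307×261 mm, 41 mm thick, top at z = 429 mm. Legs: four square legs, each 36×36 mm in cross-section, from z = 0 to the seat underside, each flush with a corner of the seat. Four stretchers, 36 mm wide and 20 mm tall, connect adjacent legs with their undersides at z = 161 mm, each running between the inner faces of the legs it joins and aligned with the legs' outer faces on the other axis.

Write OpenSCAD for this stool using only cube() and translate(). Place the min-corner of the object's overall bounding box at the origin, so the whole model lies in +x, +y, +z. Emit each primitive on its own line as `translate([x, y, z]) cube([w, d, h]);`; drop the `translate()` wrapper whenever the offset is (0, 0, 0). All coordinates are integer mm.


// leg_h = 429 - 41 = 388
// stretcher span = 307 - 2*36 = 235
translate([0, 0, 388]) cube([307, 261, 41]);
cube([36, 36, 388]);
translate([271, 0, 0]) cube([36, 36, 388]);
translate([0, 225, 0]) cube([36, 36, 388]);
translate([271, 225, 0]) cube([36, 36, 388]);
translate([36, 0, 161]) cube([235, 36, 20]);
translate([36, 225, 161]) cube([235, 36, 20]);
translate([0, 36, 161]) cube([36, 189, 20]);
translate([271, 36, 161]) cube([36, 189, 20]);


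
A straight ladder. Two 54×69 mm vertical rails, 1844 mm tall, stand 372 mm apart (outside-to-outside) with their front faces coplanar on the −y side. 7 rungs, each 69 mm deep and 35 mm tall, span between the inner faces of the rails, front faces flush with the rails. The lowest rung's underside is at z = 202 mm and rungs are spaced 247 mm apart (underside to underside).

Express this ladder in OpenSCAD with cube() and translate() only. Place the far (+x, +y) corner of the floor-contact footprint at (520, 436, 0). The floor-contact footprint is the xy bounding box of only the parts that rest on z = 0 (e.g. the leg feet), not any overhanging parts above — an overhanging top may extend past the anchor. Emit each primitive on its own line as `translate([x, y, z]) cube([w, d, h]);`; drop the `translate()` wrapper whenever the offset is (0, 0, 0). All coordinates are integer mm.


translate([148, 367, 0]) cube([54, 69, 1844]);
translate([466, 367, 0]) cube([54, 69, 1844]);
translate([202, 367, 202]) cube([264, 69, 35]);
translate([202, 367, 449]) cube([264, 69, 35]);
translate([202, 367, 696]) cube([264, 69, 35]);
translate([202, 367, 943]) cube([264, 69, 35]);
translate([202, 367, 1190]) cube([264, 69, 35]);
translate([202, 367, 1437]) cube([264, 69, 35]);
translate([202, 367, 1684]) cube([264, 69, 35]);


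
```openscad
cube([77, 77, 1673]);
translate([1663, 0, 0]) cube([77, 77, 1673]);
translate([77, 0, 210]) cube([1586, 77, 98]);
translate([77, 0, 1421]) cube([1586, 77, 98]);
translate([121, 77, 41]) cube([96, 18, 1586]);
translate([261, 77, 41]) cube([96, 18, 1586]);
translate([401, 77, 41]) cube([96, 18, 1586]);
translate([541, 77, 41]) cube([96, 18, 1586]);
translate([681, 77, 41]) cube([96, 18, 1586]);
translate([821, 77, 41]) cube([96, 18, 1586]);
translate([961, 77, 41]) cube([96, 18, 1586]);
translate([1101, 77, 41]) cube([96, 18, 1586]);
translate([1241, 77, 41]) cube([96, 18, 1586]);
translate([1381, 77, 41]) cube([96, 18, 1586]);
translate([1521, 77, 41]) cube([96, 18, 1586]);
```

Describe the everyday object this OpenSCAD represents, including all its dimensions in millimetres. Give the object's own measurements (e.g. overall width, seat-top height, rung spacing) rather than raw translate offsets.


A fence section. Two 77×77 mm posts, 1673 mm tall, stand on the floor with a clear span of 1586 mm between their inner faces. Two horizontal rails of 77×98 mm section span the gap between the posts with their undersides at z = 210 mm and z = 1421 mm, flush with the posts' −y face. 11 pickets, each 96 mm wide, 18 mm thick and 1586 mm tall, are fixed to the +y face of the rails with their bottoms at z = 41 mm, spaced across the span with a 44 mm gap after the −x post and between neighbouring pickets, with 46 mm left before the +x post.


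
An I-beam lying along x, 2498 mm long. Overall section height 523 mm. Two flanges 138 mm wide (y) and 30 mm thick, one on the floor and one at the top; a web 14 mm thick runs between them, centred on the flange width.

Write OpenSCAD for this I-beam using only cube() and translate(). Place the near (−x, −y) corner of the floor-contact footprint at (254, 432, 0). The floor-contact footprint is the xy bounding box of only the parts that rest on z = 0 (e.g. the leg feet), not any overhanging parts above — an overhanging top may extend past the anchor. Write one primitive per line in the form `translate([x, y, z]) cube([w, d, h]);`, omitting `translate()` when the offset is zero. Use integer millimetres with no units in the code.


translate([254, 432, 0]) cube([2498, 138, 30]);
translate([254, 494, 30]) cube([2498, 14, 463]);
translate([254, 432, 493]) cube([2498, 138, 30]);


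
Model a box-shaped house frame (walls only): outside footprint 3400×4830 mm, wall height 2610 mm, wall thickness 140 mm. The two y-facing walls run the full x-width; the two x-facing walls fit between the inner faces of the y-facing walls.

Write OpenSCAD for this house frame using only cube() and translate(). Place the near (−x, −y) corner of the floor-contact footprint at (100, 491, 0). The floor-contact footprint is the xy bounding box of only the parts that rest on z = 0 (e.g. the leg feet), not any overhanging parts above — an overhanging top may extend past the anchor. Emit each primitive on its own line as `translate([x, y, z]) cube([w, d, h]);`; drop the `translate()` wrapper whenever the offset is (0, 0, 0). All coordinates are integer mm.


translate([100, 491, 0]) cube([3400, 140, 2610]);
translate([100, 5181, 0]) cube([3400, 140, 2610]);
translate([100, 631, 0]) cube([140, 4550, 2610]);
translate([3360, 631, 0]) cube([140, 4550, 2610]);


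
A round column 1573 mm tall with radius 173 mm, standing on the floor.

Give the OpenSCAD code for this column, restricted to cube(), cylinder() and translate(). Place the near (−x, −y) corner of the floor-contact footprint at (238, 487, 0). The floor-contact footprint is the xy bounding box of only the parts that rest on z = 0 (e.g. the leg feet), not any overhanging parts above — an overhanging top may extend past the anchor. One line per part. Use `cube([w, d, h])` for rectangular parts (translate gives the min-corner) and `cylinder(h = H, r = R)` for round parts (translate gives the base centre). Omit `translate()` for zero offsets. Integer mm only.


translate([411, 660, 0]) cylinder(h = 1573, r = 173);


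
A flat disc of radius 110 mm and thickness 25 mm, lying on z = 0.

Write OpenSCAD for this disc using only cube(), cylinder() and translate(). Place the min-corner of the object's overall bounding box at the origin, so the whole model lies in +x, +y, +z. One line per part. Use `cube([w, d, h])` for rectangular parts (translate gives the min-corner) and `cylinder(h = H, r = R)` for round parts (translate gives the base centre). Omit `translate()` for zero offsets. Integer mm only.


translate([110, 110, 0]) cylinder(h = 25, r = 110);


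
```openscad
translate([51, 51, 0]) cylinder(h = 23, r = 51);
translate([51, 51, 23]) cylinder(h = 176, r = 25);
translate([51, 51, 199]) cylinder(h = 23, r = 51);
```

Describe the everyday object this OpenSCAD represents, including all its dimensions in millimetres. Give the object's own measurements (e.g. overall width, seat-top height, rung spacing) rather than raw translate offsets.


A spool: two coaxial disc flanges of radius 51 mm and thickness 23 mm, joined by a core cylinder of radius 25 mm and height 176 mm. The lower flange rests on z = 0 and the three cylinders share a vertical axis.


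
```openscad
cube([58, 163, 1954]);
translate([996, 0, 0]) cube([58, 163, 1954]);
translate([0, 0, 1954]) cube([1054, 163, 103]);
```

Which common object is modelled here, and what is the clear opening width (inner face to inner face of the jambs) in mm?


A door frame. The clear opening width is 938 mm.

Two 1954 mm tall posts with a header on top — a door frame. The left jamb is 58 mm wide at x = 0; the right jamb starts at x = 996. The clear opening is 996 − 58 = 938 mm.


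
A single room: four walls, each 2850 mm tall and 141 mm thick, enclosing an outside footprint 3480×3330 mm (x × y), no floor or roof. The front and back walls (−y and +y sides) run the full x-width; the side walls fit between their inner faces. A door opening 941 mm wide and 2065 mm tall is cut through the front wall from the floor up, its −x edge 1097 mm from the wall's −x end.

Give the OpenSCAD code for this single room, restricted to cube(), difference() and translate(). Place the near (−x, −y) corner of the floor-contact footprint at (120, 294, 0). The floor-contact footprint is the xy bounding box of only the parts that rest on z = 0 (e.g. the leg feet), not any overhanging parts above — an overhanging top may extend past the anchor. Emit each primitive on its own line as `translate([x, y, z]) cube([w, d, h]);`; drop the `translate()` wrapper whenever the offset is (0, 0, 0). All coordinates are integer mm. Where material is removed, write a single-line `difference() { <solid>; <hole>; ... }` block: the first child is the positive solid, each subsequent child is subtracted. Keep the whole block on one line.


difference() { translate([120, 294, 0]) cube([3480, 141, 2850]); translate([1217, 294, 0]) cube([941, 141, 2065]); }
translate([120, 3483, 0]) cube([3480, 141, 2850]);
translate([120, 435, 0]) cube([141, 3048, 2850]);
translate([3459, 435, 0]) cube([141, 3048, 2850]);


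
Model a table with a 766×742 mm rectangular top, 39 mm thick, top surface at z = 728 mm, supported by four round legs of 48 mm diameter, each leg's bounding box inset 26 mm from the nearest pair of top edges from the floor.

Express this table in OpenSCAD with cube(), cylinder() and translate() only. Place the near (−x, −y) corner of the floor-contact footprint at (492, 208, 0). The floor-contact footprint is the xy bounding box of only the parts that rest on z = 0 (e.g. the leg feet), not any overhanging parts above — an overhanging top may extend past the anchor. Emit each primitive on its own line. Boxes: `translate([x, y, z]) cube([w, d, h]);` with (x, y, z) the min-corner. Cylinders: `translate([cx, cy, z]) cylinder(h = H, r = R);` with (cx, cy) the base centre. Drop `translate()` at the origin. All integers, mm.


translate([466, 182, 689]) cube([766, 742, 39]);
translate([516, 232, 0]) cylinder(h = 689, r = 24);
translate([1182, 232, 0]) cylinder(h = 689, r = 24);
translate([516, 874, 0]) cylinder(h = 689, r = 24);
translate([1182, 874, 0]) cylinder(h = 689, r = 24);


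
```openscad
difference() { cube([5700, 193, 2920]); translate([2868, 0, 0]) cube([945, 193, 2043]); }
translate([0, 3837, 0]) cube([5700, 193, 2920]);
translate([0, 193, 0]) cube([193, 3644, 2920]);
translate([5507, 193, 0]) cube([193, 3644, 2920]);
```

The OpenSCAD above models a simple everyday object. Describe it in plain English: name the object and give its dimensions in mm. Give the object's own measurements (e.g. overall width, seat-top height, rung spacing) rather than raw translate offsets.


A single room: four walls, each 2920 mm tall and 193 mm thick, enclosing an outside footprint 5700×4030 mm (x × y), no floor or roof. The front and back walls (−y and +y sides) run the full x-width; the side walls fit between their inner faces. A door opening 945 mm wide and 2043 mm tall is cut through the front wall from the floor up, its −x edge 2868 mm from the wall's −x end.


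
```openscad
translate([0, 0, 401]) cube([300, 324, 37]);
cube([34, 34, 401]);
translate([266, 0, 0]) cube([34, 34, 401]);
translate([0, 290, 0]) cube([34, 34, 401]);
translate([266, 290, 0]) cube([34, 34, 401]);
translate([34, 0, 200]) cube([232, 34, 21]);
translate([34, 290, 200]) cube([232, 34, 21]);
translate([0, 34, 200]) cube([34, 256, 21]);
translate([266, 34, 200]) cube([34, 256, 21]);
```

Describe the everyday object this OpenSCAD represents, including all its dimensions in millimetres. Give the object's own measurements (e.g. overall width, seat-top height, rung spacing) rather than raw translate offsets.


A four-legged stool. The seat is a 300×324×37 mm slab whose top surface is at z = 438 mm; four square legs, each 34×34 mm in cross-section, run from the floor (z = 0) to the underside of the seat, each flush with a corner of the seat. Four stretchers, 34 mm wide and 21 mm tall, connect adjacent legs with their undersides at z = 200 mm, each running between the inner faces of the legs it joins and aligned with the legs' outer faces on the other axis.


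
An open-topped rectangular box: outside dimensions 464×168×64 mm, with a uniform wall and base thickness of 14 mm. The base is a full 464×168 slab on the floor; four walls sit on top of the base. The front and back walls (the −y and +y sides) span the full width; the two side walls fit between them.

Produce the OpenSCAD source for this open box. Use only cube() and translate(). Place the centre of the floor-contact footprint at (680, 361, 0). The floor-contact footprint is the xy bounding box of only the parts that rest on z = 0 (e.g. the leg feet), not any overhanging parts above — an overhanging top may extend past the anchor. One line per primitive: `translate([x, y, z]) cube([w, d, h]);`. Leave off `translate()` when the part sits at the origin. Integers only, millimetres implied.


translate([448, 277, 0]) cube([464, 168, 14]);
translate([448, 277, 14]) cube([464, 14, 50]);
translate([448, 431, 14]) cube([464, 14, 50]);
translate([448, 291, 14]) cube([14, 140, 50]);
translate([898, 291, 14]) cube([14, 140, 50]);


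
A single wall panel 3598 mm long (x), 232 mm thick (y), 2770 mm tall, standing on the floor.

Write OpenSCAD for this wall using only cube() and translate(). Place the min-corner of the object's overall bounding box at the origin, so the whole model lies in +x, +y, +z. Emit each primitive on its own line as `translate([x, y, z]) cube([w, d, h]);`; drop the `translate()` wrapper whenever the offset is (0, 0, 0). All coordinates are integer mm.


cube([3598, 232, 2770]);


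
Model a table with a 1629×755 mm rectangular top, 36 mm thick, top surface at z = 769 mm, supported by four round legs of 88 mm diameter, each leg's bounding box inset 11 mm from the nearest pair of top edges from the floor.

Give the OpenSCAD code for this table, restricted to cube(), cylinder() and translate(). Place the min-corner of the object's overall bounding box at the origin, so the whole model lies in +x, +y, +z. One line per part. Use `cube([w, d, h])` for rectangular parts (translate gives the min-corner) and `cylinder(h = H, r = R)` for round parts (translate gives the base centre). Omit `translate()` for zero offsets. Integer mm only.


translate([0, 0, 733]) cube([1629, 755, 36]);
translate([55, 55, 0]) cylinder(h = 733, r = 44);
translate([1574, 55, 0]) cylinder(h = 733, r = 44);
translate([55, 700, 0]) cylinder(h = 733, r = 44);
translate([1574, 700, 0]) cylinder(h = 733, r = 44);


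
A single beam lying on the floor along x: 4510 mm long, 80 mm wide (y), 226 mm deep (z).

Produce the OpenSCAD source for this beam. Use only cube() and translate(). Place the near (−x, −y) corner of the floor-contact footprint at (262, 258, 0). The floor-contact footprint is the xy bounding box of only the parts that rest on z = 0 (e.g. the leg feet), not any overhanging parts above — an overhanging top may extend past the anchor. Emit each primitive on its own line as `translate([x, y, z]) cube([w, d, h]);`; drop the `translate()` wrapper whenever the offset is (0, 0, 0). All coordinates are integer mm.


translate([262, 258, 0]) cube([4510, 80, 226]);


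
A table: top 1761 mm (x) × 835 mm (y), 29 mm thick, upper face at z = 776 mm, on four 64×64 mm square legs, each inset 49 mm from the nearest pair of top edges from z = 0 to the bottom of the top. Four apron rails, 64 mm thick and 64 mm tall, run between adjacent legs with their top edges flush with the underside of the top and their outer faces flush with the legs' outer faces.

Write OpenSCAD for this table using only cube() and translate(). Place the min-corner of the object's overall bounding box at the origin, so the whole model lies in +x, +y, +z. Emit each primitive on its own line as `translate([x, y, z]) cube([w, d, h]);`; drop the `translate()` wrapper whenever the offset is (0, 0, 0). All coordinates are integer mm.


translate([0, 0, 747]) cube([1761, 835, 29]);
translate([49, 49, 0]) cube([64, 64, 747]);
translate([1648, 49, 0]) cube([64, 64, 747]);
translate([49, 722, 0]) cube([64, 64, 747]);
translate([1648, 722, 0]) cube([64, 64, 747]);
translate([113, 49, 683]) cube([1535, 64, 64]);
translate([113, 722, 683]) cube([1535, 64, 64]);
translate([49, 113, 683]) cube([64, 609, 64]);
translate([1648, 113, 683]) cube([64, 609, 64]);


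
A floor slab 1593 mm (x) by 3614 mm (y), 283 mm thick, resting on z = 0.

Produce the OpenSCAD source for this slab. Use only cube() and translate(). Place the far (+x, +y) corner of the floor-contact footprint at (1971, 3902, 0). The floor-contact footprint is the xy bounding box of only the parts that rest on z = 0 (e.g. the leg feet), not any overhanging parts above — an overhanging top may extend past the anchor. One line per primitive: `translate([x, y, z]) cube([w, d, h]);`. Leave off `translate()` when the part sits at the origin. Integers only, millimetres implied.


translate([378, 288, 0]) cube([1593, 3614, 283]);


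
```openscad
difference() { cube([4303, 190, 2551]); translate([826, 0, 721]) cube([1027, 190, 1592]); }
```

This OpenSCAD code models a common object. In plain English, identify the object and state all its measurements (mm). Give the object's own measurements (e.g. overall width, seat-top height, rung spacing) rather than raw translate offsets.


A wall 4303 mm long (x), 190 mm thick (y), 2551 mm tall, with a rectangular window opening cut through it. The opening is 1027 mm wide and 1592 mm tall; its sill is at z = 721 mm and its near (−x) edge is 826 mm from the wall's −x end. The opening passes through the full wall thickness.


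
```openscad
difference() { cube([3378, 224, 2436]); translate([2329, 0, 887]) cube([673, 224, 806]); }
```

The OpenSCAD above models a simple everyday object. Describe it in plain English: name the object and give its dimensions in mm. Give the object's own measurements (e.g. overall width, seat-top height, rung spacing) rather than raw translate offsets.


A wall 3378 mm long (x), 224 mm thick (y), 2436 mm tall, with a rectangular window opening cut through it. The opening is 673 mm wide and 806 mm tall; its sill is at z = 887 mm and its near (−x) edge is 2329 mm from the wall's −x end. The opening passes through the full wall thickness.


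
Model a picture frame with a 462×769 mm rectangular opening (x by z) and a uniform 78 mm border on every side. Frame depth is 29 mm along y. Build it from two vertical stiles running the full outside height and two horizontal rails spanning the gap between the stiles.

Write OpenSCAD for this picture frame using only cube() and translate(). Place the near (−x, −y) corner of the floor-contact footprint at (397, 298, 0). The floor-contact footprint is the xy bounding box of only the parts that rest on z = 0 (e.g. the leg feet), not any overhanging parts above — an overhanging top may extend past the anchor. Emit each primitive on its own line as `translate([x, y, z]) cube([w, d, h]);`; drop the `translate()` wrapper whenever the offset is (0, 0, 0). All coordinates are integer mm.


translate([397, 298, 0]) cube([78, 29, 925]);
translate([937, 298, 0]) cube([78, 29, 925]);
translate([475, 298, 0]) cube([462, 29, 78]);
translate([475, 298, 847]) cube([462, 29, 78]);


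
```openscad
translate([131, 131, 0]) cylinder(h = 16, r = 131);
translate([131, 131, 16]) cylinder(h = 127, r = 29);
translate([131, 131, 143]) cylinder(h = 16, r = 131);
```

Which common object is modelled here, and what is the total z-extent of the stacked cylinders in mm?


A spool. The overall height is 159 mm.

Three coaxial cylinders, large–small–large — a spool. Two 16 mm flanges and a 127 mm core give 16 + 127 + 16 = 159 mm.


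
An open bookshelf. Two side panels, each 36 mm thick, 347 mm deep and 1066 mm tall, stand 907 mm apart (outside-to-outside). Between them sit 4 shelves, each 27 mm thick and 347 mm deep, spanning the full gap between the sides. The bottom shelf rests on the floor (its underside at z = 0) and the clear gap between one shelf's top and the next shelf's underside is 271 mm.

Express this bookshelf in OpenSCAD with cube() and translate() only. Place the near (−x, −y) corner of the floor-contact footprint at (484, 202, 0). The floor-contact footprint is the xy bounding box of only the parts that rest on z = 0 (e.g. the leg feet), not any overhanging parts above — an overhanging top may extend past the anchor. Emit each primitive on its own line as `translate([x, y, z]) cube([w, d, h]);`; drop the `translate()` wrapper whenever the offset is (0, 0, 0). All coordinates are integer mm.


translate([484, 202, 0]) cube([36, 347, 1066]);
translate([1355, 202, 0]) cube([36, 347, 1066]);
translate([520, 202, 0]) cube([835, 347, 27]);
translate([520, 202, 298]) cube([835, 347, 27]);
translate([520, 202, 596]) cube([835, 347, 27]);
translate([520, 202, 894]) cube([835, 347, 27]);


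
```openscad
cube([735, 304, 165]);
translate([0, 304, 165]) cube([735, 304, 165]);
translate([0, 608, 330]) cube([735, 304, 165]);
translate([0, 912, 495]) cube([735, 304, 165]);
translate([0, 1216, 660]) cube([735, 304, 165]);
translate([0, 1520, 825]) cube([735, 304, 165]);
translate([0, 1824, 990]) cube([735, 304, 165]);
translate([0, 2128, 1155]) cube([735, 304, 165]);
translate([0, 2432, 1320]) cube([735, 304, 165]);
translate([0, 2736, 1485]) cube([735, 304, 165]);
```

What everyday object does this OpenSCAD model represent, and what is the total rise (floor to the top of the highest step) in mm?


A staircase. The total rise is 1650 mm.

10 identical blocks, each offset up and back from the previous — a staircase. Each step is 165 mm tall and there are 10 of them, so the total rise is 10 × 165 = 1650 mm.


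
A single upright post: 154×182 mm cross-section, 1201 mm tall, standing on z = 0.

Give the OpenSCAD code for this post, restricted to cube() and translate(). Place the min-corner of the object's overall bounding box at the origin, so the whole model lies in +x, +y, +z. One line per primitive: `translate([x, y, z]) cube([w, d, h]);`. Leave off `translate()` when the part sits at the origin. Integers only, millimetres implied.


cube([154, 182, 1201]);


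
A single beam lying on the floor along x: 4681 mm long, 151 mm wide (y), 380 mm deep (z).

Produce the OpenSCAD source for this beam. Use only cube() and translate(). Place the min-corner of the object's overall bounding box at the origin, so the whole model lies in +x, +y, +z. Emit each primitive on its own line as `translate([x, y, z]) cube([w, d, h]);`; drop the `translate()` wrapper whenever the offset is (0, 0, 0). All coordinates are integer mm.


cube([4681, 151, 380]);


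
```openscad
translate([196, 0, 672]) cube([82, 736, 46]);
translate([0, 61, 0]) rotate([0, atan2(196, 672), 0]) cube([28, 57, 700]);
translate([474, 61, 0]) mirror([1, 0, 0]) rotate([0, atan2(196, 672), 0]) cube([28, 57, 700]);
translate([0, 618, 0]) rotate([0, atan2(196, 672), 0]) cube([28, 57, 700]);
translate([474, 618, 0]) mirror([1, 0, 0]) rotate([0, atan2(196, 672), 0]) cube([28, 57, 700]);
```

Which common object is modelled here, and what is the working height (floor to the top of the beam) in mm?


A sawhorse. The overall height is 718 mm.

A beam across two mirrored pairs of raked legs — a sawhorse. The beam's underside is at z = 672 (matching the legs' vertical rise in atan2(196, 672)) and the beam is 46 mm tall, so its top is at 672 + 46 = 718 mm. The raked legs top out at the beam's underside, so that is the highest point.


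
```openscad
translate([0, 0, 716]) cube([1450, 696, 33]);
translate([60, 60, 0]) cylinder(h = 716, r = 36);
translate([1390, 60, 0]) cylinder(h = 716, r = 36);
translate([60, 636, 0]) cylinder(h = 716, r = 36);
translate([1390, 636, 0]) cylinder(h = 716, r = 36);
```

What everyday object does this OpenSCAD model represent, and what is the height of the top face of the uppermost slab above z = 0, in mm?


A table. The table height is 749 mm.

A 1450×696×33 slab sits at z = 716 on four Ø72 mm round legs — a table. The top surface is at 716 + 33 = 749 mm.


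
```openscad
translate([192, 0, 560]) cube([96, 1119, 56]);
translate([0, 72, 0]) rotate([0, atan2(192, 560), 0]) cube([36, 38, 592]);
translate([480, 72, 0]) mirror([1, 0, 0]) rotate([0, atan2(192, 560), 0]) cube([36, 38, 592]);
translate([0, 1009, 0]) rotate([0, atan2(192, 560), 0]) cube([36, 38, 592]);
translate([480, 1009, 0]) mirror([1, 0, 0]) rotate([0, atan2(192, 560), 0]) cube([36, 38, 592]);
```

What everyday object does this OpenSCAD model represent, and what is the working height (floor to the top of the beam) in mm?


A sawhorse. The overall height is 616 mm.

A beam across two mirrored pairs of raked legs — a sawhorse. The beam's underside is at z = 560 (matching the legs' vertical rise in atan2(192, 560)) and the beam is 56 mm tall, so its top is at 560 + 56 = 616 mm. The raked legs top out at the beam's underside, so that is the highest point.


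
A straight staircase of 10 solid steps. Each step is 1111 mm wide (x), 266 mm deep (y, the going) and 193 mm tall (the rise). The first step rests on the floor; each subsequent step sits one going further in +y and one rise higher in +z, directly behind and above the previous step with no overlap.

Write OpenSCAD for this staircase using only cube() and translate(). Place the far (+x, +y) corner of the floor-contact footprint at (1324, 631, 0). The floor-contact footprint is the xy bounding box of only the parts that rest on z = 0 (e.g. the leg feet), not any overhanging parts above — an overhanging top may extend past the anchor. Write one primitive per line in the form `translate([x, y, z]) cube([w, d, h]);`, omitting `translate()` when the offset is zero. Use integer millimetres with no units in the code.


translate([213, 365, 0]) cube([1111, 266, 193]);
translate([213, 631, 193]) cube([1111, 266, 193]);
translate([213, 897, 386]) cube([1111, 266, 193]);
translate([213, 1163, 579]) cube([1111, 266, 193]);
translate([213, 1429, 772]) cube([1111, 266, 193]);
translate([213, 1695, 965]) cube([1111, 266, 193]);
translate([213, 1961, 1158]) cube([1111, 266, 193]);
translate([213, 2227, 1351]) cube([1111, 266, 193]);
translate([213, 2493, 1544]) cube([1111, 266, 193]);
translate([213, 2759, 1737]) cube([1111, 266, 193]);


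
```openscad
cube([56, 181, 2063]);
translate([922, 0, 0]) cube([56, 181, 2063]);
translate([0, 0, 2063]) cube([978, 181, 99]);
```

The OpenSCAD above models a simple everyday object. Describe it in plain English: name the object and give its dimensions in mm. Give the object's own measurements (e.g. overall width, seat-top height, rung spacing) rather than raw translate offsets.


A door frame. The clear opening is 866 mm wide and 2063 mm high. Two 56 mm wide jambs, 181 mm deep, stand either side of the opening from the floor to the top of the opening. A 99 mm thick head sits across the top of both jambs, spanning the full outside width of the frame.


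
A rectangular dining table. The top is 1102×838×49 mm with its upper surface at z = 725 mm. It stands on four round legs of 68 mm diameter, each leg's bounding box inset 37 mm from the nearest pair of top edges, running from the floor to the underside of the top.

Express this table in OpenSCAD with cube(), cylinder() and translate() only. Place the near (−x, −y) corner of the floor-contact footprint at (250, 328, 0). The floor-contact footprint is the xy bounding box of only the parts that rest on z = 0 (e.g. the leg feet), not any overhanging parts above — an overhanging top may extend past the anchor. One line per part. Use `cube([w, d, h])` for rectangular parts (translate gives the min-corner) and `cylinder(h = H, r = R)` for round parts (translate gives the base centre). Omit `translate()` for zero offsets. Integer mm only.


translate([213, 291, 676]) cube([1102, 838, 49]);
translate([284, 362, 0]) cylinder(h = 676, r = 34);
translate([1244, 362, 0]) cylinder(h = 676, r = 34);
translate([284, 1058, 0]) cylinder(h = 676, r = 34);
translate([1244, 1058, 0]) cylinder(h = 676, r = 34);


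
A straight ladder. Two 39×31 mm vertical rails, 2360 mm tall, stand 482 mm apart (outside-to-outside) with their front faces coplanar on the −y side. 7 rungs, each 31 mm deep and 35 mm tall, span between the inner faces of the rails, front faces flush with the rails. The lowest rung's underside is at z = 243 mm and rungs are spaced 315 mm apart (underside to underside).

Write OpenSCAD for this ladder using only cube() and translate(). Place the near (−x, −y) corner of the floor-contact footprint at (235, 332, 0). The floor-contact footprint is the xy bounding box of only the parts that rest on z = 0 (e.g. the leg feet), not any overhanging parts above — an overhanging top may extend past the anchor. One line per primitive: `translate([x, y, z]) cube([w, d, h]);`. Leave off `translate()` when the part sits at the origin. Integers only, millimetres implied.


// rung span = 482 - 2*39 = 404
// rung[k] z = 243 + k*315
translate([235, 332, 0]) cube([39, 31, 2360]);
translate([678, 332, 0]) cube([39, 31, 2360]);
translate([274, 332, 243]) cube([404, 31, 35]);
translate([274, 332, 558]) cube([404, 31, 35]);
translate([274, 332, 873]) cube([404, 31, 35]);
translate([274, 332, 1188]) cube([404, 31, 35]);
translate([274, 332, 1503]) cube([404, 31, 35]);
translate([274, 332, 1818]) cube([404, 31, 35]);
translate([274, 332, 2133]) cube([404, 31, 35]);


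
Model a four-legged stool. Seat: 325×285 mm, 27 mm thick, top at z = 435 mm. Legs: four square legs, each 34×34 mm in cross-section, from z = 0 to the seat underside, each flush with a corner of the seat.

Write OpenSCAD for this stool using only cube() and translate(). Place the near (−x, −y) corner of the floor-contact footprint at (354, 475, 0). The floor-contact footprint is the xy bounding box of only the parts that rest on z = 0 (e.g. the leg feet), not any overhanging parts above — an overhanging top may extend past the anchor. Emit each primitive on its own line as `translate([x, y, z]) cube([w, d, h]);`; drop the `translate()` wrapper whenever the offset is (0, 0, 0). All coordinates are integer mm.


translate([354, 475, 408]) cube([325, 285, 27]);
translate([354, 475, 0]) cube([34, 34, 408]);
translate([645, 475, 0]) cube([34, 34, 408]);
translate([354, 726, 0]) cube([34, 34, 408]);
translate([645, 726, 0]) cube([34, 34, 408]);


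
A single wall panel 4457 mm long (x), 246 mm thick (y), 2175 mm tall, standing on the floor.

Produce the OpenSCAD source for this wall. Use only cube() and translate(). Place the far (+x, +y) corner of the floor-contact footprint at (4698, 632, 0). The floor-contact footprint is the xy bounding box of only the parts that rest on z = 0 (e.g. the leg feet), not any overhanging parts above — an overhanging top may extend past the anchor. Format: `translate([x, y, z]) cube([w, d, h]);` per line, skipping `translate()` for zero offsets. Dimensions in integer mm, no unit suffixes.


translate([241, 386, 0]) cube([4457, 246, 2175]);


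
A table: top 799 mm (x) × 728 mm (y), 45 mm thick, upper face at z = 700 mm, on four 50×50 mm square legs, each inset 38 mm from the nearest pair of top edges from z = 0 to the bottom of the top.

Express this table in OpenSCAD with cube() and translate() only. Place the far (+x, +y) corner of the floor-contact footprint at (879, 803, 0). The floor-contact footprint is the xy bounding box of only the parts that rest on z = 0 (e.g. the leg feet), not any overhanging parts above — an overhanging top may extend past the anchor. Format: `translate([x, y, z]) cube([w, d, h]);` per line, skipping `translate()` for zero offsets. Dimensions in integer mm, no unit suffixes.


// leg_h = 700 - 45 = 655
translate([118, 113, 655]) cube([799, 728, 45]);
translate([156, 151, 0]) cube([50, 50, 655]);
translate([829, 151, 0]) cube([50, 50, 655]);
translate([156, 753, 0]) cube([50, 50, 655]);
translate([829, 753, 0]) cube([50, 50, 655]);


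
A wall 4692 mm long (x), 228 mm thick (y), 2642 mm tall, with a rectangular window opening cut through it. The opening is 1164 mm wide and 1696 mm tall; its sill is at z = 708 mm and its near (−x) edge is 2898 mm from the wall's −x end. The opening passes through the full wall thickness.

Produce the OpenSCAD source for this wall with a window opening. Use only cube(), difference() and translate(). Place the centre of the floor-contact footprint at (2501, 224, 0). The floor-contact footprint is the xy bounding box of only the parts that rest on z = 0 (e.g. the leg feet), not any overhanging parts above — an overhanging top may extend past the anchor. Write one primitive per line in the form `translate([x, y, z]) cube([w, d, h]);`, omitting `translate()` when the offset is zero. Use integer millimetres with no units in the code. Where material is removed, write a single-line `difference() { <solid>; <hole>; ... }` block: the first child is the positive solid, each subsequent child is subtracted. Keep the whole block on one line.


difference() { translate([155, 110, 0]) cube([4692, 228, 2642]); translate([3053, 110, 708]) cube([1164, 228, 1696]); }


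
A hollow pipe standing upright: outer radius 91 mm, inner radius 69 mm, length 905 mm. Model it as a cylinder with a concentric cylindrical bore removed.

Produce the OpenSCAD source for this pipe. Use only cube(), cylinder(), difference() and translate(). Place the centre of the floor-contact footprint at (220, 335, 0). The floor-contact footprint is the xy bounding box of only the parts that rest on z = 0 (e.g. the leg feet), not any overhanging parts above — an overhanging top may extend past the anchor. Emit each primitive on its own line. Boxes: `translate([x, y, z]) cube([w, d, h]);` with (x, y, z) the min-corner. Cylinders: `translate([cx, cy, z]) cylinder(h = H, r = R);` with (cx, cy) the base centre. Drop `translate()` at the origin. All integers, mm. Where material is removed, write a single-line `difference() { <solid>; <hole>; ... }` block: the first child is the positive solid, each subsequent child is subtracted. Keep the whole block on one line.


difference() { translate([220, 335, 0]) cylinder(h = 905, r = 91); translate([220, 335, 0]) cylinder(h = 905, r = 69); }
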